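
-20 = -20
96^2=9216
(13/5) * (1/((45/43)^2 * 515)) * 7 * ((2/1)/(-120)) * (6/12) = -168259/625725000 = -0.00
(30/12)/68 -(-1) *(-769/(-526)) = 53607/35768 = 1.50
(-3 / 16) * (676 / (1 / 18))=-4563 / 2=-2281.50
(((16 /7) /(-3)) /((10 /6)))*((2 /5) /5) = -32 /875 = -0.04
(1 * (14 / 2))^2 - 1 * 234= -185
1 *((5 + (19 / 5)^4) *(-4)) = -533784 / 625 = -854.05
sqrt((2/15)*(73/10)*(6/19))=sqrt(2774)/95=0.55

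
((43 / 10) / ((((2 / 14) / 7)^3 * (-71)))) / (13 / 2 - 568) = 5058907 / 398665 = 12.69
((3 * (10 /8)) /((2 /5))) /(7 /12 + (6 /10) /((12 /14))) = 1125 /154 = 7.31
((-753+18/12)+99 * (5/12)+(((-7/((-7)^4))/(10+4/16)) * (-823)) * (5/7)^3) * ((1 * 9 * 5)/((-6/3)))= 15978.71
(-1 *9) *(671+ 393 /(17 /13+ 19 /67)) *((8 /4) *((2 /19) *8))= -20356944 /1463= -13914.52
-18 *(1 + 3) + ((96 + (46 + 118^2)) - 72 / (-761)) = 10649506 / 761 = 13994.09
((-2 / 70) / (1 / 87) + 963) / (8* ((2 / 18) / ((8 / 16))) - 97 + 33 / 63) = -151281 / 14915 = -10.14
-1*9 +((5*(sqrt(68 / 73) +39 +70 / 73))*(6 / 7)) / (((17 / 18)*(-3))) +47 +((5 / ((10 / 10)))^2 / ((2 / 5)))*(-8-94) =-55574579 / 8687-360*sqrt(1241) / 8687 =-6398.90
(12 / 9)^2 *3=16 / 3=5.33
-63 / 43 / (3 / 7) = -147 / 43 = -3.42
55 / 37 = 1.49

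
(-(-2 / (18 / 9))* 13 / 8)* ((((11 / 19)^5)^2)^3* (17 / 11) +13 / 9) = 4868607697474397927098481286239666576621 / 2074199561074756935409585674653399640609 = 2.35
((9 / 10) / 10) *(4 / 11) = 9 / 275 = 0.03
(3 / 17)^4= 81 / 83521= 0.00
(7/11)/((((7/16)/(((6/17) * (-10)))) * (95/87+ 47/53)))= -1106640/426547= -2.59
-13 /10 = -1.30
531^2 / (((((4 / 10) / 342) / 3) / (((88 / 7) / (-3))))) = -21214745640 / 7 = -3030677948.57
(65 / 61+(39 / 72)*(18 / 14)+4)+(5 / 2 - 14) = -19601 / 3416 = -5.74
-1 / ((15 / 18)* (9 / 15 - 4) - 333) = 6 / 2015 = 0.00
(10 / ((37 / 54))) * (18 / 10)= 972 / 37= 26.27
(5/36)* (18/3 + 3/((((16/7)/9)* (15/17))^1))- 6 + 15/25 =-2599/960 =-2.71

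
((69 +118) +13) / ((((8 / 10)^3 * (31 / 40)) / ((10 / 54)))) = 78125 / 837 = 93.34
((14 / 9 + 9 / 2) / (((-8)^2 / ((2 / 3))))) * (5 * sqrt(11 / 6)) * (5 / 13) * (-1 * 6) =-2725 * sqrt(66) / 22464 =-0.99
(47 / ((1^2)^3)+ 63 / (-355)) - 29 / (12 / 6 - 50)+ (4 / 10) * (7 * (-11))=283319 / 17040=16.63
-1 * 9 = -9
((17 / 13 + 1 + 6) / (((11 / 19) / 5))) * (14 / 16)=17955 / 286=62.78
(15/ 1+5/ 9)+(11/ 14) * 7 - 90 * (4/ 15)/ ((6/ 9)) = -269/ 18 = -14.94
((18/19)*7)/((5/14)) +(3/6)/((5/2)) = 1783/95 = 18.77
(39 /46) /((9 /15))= 65 /46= 1.41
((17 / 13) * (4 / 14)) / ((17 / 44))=88 / 91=0.97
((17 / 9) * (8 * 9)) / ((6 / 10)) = 226.67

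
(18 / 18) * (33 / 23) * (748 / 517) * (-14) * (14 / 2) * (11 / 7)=-345576 / 1081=-319.68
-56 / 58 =-28 / 29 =-0.97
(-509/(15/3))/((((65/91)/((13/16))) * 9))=-46319/3600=-12.87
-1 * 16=-16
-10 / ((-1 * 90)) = 1 / 9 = 0.11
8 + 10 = 18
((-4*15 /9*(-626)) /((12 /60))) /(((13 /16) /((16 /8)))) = 2003200 /39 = 51364.10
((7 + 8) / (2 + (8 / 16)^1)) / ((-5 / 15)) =-18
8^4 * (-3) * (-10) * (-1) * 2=-245760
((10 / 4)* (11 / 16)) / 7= 55 / 224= 0.25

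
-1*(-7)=7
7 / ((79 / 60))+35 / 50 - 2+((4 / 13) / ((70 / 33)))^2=132066313 / 32709950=4.04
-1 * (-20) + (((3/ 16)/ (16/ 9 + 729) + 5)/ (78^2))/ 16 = 204874602347/ 10243703808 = 20.00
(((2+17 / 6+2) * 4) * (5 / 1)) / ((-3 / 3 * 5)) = -82 / 3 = -27.33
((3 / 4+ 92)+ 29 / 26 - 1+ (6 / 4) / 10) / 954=0.10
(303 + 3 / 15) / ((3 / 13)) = 19708 / 15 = 1313.87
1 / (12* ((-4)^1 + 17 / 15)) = -5 / 172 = -0.03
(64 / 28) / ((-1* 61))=-16 / 427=-0.04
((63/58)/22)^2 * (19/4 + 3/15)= 35721/2960320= 0.01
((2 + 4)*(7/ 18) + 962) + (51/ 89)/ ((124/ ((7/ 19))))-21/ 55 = 33350718473/ 34597860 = 963.95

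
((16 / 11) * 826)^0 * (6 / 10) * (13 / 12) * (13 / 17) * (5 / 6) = 169 / 408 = 0.41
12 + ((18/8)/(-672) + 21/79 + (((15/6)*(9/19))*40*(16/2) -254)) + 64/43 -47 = 5302956195/57830528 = 91.70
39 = 39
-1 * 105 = -105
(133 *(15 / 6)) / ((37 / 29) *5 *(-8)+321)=19285 / 15658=1.23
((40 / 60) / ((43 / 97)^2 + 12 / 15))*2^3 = 752720 / 140643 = 5.35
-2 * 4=-8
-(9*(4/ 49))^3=-46656/ 117649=-0.40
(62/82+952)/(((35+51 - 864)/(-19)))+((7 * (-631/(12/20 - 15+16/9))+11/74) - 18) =119109325885/335184184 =355.35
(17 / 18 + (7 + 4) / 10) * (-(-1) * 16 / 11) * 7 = 10304 / 495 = 20.82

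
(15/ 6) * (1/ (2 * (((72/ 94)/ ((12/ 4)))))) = 235/ 48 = 4.90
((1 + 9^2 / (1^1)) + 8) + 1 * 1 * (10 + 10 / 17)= 1710 / 17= 100.59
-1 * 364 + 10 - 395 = -749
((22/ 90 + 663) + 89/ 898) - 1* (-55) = 29028263/ 40410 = 718.34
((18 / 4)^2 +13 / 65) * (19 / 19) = 409 / 20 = 20.45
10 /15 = 2 /3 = 0.67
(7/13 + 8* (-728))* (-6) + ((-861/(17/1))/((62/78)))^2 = 140810983803/3610477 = 39000.66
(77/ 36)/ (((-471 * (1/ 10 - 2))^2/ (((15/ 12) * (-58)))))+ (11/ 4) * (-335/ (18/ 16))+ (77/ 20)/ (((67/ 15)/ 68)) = -73429108850669/ 96582028806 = -760.28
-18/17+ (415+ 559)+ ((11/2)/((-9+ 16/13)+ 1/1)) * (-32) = 16982/17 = 998.94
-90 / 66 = -15 / 11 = -1.36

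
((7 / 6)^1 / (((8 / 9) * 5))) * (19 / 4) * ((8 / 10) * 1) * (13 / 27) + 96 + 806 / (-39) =75.81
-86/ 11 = -7.82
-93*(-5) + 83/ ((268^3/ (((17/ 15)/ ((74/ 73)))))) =9935284739803/ 21366203520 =465.00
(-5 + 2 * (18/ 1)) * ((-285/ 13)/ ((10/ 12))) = -10602/ 13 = -815.54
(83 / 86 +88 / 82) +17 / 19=196495 / 66994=2.93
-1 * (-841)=841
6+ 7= 13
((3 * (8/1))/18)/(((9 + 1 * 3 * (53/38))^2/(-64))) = -369664/753003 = -0.49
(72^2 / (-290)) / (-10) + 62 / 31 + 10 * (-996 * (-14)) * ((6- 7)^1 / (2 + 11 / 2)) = -13476454 / 725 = -18588.21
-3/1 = -3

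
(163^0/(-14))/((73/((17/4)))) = -17/4088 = -0.00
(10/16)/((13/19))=95/104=0.91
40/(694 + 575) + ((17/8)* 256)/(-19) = -689576/24111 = -28.60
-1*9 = -9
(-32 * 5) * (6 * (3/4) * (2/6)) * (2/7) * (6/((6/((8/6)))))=-640/7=-91.43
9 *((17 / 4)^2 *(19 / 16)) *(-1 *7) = -345933 / 256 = -1351.30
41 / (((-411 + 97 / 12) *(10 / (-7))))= 1722 / 24175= 0.07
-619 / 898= -0.69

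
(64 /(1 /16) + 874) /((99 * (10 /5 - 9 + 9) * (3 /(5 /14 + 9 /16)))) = 97747 /33264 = 2.94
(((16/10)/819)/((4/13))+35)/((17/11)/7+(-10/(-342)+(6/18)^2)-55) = -2304643/3597150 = -0.64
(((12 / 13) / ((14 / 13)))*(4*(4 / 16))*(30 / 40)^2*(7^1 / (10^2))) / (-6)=-9 / 1600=-0.01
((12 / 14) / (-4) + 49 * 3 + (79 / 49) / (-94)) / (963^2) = 338008 / 2135730807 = 0.00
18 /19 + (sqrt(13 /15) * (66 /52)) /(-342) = 18 /19 - 11 * sqrt(195) /44460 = 0.94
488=488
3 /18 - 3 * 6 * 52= -5615 /6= -935.83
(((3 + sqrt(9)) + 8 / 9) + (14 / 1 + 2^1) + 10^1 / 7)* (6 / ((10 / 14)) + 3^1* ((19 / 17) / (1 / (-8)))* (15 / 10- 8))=2644232 / 595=4444.09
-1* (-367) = 367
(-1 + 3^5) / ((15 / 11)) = 2662 / 15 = 177.47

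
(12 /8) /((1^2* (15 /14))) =7 /5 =1.40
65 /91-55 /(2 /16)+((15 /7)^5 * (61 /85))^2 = 49967402439900 /81635346961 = 612.08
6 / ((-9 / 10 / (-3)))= 20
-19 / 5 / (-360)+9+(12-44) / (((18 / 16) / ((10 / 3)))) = -463343 / 5400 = -85.80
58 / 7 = 8.29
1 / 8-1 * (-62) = 497 / 8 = 62.12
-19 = -19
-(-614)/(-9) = -614/9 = -68.22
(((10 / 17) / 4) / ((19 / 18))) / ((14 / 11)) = 495 / 4522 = 0.11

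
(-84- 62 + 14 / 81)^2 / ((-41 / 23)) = -3209036912 / 269001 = -11929.46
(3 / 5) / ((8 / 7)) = 0.52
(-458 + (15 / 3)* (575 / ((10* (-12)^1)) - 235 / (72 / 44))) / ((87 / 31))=-2678431 / 6264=-427.59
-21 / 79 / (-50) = 21 / 3950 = 0.01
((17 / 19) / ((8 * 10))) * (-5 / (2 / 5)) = -85 / 608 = -0.14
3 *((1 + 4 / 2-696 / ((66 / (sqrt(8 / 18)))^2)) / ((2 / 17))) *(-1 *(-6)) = 162673 / 363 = 448.13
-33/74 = -0.45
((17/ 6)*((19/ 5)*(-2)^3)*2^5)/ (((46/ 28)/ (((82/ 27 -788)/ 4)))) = 3066856576/ 9315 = 329238.49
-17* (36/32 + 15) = -2193/8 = -274.12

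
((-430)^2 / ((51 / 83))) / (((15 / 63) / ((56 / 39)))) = 1203181280 / 663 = 1814753.06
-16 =-16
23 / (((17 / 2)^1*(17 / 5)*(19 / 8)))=1840 / 5491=0.34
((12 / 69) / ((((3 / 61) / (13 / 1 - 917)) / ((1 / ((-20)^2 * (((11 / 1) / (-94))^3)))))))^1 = 11450431024 / 2295975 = 4987.18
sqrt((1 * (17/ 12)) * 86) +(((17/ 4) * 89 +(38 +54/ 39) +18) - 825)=-20247/ 52 +sqrt(4386)/ 6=-378.33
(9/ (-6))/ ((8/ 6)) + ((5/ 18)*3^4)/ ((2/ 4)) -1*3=40.88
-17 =-17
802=802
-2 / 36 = -1 / 18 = -0.06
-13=-13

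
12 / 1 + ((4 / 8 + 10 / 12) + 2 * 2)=52 / 3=17.33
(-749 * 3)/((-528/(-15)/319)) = -325815/16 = -20363.44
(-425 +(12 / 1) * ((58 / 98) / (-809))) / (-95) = 16847773 / 3765895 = 4.47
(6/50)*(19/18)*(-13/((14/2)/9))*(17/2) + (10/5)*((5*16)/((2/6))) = 323403/700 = 462.00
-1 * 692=-692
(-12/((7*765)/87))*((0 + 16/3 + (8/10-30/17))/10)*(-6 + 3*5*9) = -2778316/252875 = -10.99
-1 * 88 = -88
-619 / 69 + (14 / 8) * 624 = 74729 / 69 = 1083.03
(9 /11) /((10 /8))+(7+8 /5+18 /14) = 4058 /385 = 10.54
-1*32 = -32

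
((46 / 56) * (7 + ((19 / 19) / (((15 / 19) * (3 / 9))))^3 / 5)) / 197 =129191 / 1723750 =0.07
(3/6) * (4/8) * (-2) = -1/2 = -0.50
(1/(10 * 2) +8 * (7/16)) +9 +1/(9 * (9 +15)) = 13559/1080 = 12.55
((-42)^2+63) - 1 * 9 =1818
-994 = -994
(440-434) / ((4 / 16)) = 24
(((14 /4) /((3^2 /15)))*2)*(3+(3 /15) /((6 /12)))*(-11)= -1309 /3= -436.33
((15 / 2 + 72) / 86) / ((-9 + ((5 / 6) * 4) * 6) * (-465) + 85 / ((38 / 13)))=-3021 / 16620790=-0.00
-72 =-72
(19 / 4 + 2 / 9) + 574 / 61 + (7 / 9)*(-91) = -123845 / 2196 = -56.40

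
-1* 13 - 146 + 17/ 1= -142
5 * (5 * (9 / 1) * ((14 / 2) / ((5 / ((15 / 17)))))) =4725 / 17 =277.94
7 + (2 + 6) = 15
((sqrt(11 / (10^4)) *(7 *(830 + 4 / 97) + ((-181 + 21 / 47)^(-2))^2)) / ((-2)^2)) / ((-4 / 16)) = -116907276806614140073 *sqrt(11) / 2012073472624057408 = -192.71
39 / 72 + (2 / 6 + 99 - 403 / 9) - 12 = 3103 / 72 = 43.10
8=8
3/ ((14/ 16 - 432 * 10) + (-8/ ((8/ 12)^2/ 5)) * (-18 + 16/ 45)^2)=-1080/ 11641861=-0.00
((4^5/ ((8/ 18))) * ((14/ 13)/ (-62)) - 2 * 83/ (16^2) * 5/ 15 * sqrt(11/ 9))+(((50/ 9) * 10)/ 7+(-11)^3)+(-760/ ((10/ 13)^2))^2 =1046230087601/ 634725 - 83 * sqrt(11)/ 1152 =1648320.04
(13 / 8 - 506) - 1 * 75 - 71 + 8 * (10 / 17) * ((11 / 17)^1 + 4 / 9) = -13426123 / 20808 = -645.24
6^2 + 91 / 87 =3223 / 87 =37.05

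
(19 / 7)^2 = 361 / 49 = 7.37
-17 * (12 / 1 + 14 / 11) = -2482 / 11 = -225.64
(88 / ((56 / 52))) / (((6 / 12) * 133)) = 1144 / 931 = 1.23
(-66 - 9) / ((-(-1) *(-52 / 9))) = 12.98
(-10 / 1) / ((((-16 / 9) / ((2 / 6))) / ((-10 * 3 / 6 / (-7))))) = 75 / 56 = 1.34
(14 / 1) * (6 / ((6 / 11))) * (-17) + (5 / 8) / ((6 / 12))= -10467 / 4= -2616.75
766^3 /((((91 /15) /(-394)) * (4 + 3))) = -2656279617360 /637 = -4169983700.72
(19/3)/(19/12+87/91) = 6916/2773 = 2.49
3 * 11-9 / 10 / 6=657 / 20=32.85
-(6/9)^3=-8/27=-0.30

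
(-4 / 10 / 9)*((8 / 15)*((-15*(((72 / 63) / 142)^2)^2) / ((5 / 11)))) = 45056 / 13728025368225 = 0.00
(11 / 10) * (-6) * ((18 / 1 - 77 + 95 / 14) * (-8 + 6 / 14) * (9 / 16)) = -11506671 / 7840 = -1467.69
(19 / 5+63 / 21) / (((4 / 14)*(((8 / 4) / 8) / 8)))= 3808 / 5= 761.60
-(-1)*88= 88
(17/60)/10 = 17/600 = 0.03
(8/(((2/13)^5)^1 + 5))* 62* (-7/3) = -41584816/179661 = -231.46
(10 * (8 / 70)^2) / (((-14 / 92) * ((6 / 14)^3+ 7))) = -368 / 3035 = -0.12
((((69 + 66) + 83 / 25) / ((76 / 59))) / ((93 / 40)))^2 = 461218576 / 216225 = 2133.05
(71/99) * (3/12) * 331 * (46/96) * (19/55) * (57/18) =195128803/6272640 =31.11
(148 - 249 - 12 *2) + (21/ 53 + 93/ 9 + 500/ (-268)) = -1237198/ 10653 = -116.14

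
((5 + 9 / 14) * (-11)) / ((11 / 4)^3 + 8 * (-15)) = 27808 / 44443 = 0.63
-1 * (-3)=3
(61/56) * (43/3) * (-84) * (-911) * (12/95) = 14337318/95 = 150919.14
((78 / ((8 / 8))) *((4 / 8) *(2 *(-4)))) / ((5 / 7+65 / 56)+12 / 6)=-2496 / 31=-80.52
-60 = -60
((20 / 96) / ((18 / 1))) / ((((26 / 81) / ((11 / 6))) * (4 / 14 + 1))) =385 / 7488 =0.05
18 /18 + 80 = 81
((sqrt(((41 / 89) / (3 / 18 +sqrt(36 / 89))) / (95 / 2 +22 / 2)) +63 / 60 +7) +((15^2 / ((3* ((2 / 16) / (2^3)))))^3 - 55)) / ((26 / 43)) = 43* sqrt(1599) / (507* sqrt(89 +36* sqrt(89))) +95109119959623 / 520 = 182902153768.67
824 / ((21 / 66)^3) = 8773952 / 343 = 25580.03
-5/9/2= -5/18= -0.28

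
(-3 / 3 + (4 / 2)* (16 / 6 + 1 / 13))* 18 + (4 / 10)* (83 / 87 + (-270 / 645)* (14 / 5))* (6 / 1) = 32521642 / 405275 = 80.25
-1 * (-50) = 50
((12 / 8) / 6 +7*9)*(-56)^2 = 198352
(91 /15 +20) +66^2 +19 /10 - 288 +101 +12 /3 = 126029 /30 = 4200.97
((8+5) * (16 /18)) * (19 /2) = 988 /9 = 109.78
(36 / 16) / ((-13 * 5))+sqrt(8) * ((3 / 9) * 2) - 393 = -102189 / 260+4 * sqrt(2) / 3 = -391.15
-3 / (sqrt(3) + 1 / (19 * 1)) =-1.68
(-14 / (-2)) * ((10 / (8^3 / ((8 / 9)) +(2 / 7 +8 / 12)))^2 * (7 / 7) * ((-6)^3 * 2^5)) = -14.54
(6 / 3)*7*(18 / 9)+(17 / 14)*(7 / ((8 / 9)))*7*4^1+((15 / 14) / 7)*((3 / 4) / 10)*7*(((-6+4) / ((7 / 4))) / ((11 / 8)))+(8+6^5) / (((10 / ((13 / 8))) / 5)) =14273115 / 2156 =6620.18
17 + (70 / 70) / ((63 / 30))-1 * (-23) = 850 / 21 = 40.48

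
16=16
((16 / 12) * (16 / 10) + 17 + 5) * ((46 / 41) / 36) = 0.75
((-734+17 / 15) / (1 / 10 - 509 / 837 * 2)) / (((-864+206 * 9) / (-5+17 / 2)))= 2385481 / 1027730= 2.32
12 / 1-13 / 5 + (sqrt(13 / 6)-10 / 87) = sqrt(78) / 6 + 4039 / 435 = 10.76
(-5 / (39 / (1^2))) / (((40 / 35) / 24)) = -35 / 13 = -2.69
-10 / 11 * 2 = -20 / 11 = -1.82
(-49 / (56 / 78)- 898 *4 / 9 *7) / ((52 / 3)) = -103033 / 624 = -165.12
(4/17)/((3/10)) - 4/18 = 0.56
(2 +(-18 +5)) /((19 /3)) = -33 /19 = -1.74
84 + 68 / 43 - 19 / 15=54383 / 645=84.31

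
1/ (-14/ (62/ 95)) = -31/ 665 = -0.05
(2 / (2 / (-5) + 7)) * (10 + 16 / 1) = 260 / 33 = 7.88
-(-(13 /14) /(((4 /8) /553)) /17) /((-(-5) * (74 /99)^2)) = 10065627 /465460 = 21.63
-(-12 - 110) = 122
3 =3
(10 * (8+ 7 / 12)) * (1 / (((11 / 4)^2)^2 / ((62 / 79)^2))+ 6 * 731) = 103198135365475 / 274123443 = 376465.92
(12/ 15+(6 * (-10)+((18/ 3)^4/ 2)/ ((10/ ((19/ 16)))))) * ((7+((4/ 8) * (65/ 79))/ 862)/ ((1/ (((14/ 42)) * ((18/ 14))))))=203082081/ 3813488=53.25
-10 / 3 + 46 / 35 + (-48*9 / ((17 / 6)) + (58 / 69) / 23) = -48614882 / 314755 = -154.45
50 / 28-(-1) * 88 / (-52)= 17 / 182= 0.09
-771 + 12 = -759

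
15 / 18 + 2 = 17 / 6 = 2.83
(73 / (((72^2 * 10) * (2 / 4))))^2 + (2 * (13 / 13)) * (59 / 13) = 79277944477 / 8734003200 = 9.08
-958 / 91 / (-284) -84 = -1084969 / 12922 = -83.96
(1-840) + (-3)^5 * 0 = -839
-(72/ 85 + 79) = -6787/ 85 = -79.85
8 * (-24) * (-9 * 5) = 8640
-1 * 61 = -61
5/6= 0.83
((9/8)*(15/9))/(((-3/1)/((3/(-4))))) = 15/32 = 0.47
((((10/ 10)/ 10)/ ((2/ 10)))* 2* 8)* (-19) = -152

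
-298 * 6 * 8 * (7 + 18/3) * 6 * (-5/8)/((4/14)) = 2440620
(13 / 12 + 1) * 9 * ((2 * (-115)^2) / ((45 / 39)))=859625 / 2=429812.50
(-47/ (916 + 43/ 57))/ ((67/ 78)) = -208962/ 3501085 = -0.06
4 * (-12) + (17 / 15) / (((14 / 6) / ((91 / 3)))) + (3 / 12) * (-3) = -2041 / 60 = -34.02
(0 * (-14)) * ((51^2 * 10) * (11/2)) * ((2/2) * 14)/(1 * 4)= 0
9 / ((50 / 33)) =297 / 50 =5.94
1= 1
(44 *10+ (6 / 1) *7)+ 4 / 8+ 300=1565 / 2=782.50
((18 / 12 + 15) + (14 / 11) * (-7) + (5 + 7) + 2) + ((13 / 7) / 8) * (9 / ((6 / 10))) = 15445 / 616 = 25.07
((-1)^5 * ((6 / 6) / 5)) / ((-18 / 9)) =1 / 10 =0.10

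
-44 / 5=-8.80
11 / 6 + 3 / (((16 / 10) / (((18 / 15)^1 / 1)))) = 49 / 12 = 4.08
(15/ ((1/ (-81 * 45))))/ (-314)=54675/ 314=174.12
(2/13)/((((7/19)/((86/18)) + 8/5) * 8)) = 4085/356252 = 0.01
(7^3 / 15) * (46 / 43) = 15778 / 645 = 24.46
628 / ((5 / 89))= 55892 / 5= 11178.40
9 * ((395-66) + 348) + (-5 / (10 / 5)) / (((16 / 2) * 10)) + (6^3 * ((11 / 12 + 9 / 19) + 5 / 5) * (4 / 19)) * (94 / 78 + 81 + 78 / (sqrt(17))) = 3060720 * sqrt(17) / 6137 + 2256921035 / 150176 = 17084.83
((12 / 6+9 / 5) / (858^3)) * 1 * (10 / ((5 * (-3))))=-19 / 4737215340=-0.00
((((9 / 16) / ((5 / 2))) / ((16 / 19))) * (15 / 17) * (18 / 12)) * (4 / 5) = 1539 / 5440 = 0.28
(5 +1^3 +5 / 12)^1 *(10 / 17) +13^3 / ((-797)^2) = 3.78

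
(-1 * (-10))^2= 100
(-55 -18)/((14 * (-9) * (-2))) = -73/252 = -0.29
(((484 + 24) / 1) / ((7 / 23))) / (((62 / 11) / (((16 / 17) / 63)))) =4.42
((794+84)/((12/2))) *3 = 439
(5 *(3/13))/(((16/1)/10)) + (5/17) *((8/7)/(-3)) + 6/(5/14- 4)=-38537/37128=-1.04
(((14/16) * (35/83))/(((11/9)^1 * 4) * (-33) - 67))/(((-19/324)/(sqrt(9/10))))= 35721 * sqrt(10)/4320980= 0.03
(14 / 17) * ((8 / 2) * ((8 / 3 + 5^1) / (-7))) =-184 / 51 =-3.61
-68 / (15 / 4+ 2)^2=-1088 / 529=-2.06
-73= -73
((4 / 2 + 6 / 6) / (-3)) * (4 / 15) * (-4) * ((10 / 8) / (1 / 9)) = 12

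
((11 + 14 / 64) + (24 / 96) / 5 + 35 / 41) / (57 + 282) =79523 / 2223840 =0.04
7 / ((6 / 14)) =49 / 3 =16.33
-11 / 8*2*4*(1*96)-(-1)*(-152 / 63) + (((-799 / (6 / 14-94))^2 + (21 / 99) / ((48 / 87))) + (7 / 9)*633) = -2344176211513 / 4757029200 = -492.78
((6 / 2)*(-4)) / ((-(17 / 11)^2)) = 1452 / 289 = 5.02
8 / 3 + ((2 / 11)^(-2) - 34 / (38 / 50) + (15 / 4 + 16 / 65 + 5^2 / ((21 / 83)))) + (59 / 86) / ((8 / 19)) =1652552927 / 17843280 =92.61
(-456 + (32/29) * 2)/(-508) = 3290/3683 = 0.89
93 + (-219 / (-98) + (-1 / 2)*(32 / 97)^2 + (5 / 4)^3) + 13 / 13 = 2895585421 / 29506624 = 98.13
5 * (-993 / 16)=-4965 / 16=-310.31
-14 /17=-0.82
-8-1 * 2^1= -10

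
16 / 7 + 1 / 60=967 / 420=2.30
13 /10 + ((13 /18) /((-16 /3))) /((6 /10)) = 1.07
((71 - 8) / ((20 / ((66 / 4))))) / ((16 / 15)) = 6237 / 128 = 48.73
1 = 1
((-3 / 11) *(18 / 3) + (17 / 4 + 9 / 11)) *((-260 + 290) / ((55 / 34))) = 7701 / 121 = 63.64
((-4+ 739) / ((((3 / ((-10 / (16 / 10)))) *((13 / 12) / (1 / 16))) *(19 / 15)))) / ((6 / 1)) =-91875 / 7904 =-11.62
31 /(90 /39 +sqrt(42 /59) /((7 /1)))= 832195 /61781 - 5239*sqrt(2478) /370686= 12.77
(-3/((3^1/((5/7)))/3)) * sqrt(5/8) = -15 * sqrt(10)/28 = -1.69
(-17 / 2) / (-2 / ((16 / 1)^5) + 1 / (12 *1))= -13369344 / 131069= -102.00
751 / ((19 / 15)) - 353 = 4558 / 19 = 239.89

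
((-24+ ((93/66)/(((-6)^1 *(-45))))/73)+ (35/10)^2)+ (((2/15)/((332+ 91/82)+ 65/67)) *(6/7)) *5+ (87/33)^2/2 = -50699381856971/6128286200190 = -8.27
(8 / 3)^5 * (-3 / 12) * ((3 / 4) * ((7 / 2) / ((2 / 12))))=-14336 / 27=-530.96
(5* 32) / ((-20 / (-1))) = 8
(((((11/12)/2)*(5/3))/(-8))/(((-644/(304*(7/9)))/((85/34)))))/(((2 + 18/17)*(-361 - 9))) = -17765/229402368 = -0.00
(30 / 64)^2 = 225 / 1024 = 0.22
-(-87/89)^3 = 658503/704969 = 0.93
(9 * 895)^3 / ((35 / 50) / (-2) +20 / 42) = 219505761877500 / 53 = 4141618148632.08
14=14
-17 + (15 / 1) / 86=-1447 / 86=-16.83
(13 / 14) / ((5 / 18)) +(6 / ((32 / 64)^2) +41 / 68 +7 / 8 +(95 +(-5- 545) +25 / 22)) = -22255243 / 52360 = -425.04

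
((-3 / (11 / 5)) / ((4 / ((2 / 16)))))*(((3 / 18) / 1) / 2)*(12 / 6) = -5 / 704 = -0.01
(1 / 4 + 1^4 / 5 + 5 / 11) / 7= 199 / 1540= 0.13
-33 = -33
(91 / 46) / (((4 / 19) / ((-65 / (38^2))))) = -5915 / 13984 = -0.42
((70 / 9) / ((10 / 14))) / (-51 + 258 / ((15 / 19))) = 70 / 1773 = 0.04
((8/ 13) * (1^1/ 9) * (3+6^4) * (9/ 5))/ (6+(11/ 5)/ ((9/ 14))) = 11691/ 689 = 16.97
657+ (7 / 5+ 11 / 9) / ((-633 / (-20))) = 3743401 / 5697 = 657.08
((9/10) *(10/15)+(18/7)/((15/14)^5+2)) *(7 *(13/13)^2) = 86939643/9175115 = 9.48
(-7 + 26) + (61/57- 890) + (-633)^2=22789687/57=399819.07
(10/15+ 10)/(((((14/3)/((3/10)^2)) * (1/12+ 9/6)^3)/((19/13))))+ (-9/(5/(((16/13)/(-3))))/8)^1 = 138018/821275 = 0.17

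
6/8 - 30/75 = 7/20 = 0.35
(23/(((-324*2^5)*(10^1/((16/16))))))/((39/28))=-161/1010880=-0.00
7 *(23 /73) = 2.21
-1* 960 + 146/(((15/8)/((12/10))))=-21664/25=-866.56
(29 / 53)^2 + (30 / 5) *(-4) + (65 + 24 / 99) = 41.54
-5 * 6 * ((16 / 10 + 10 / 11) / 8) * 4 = -414 / 11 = -37.64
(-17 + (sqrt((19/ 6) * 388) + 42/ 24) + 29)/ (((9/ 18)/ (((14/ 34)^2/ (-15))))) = -98 * sqrt(11058)/ 13005-539/ 1734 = -1.10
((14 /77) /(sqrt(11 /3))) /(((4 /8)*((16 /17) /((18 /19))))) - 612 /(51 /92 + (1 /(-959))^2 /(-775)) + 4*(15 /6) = -39767328329270 /36350391433 + 153*sqrt(33) /4598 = -1093.81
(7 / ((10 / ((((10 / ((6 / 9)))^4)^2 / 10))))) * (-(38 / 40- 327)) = 935906146875 / 16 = 58494134179.69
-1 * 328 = -328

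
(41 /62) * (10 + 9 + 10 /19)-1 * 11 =2253 /1178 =1.91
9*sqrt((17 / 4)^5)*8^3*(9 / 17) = 22032*sqrt(17) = 90840.26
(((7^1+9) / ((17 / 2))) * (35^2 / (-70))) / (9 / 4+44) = -448 / 629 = -0.71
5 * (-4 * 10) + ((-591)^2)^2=121997216761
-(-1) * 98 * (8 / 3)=784 / 3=261.33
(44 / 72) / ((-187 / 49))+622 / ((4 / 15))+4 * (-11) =350116 / 153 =2288.34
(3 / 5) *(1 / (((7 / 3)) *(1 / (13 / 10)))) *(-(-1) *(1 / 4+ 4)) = 1989 / 1400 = 1.42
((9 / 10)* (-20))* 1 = -18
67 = 67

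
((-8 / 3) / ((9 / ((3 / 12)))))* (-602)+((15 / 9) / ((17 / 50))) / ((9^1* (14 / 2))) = 47842 / 1071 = 44.67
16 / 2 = 8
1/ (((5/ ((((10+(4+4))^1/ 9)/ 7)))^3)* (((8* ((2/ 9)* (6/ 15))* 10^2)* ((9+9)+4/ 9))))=81/ 569380000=0.00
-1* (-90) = 90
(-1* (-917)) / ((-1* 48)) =-917 / 48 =-19.10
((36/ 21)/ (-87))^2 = 16/ 41209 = 0.00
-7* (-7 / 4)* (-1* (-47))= 2303 / 4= 575.75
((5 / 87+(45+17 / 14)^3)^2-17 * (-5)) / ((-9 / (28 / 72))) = -555219484801248438481 / 1318935913344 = -420960168.86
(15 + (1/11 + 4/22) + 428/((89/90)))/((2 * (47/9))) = 1974024/46013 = 42.90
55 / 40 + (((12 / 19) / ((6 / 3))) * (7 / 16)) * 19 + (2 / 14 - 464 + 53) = -2848 / 7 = -406.86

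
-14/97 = -0.14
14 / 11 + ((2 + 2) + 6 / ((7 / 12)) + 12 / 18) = 16.23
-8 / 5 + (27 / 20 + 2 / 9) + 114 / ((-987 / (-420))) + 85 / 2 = 153943 / 1692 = 90.98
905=905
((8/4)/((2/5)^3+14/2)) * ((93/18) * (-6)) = -7750/883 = -8.78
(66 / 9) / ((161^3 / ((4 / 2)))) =44 / 12519843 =0.00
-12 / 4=-3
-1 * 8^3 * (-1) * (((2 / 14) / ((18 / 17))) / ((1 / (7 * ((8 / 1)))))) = 34816 / 9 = 3868.44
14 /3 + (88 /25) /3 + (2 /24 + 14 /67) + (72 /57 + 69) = 29175421 /381900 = 76.40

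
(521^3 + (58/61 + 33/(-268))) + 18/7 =16183626594777/114436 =141420764.40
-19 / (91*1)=-19 / 91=-0.21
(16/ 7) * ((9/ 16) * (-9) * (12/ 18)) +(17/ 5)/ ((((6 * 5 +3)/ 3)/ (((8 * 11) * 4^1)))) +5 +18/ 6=3818/ 35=109.09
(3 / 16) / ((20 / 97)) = 291 / 320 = 0.91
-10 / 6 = -5 / 3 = -1.67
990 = 990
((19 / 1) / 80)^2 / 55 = 361 / 352000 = 0.00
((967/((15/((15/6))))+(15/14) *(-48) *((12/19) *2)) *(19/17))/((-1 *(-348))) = 76771/248472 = 0.31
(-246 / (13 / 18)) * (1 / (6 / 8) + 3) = -1476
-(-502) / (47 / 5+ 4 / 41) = 102910 / 1947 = 52.86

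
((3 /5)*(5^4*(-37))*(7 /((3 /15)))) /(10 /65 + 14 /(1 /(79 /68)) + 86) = -30663750 /6467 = -4741.57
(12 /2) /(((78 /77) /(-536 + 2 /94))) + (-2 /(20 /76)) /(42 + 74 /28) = -6061909427 /1909375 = -3174.81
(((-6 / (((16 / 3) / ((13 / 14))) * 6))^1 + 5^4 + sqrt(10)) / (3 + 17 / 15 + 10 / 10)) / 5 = 3 * sqrt(10) / 77 + 419883 / 17248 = 24.47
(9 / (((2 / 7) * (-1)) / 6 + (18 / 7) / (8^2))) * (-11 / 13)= 66528 / 65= 1023.51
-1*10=-10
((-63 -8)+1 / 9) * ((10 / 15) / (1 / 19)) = -24244 / 27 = -897.93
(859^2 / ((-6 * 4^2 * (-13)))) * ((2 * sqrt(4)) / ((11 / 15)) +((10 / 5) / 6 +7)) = 155692891 / 20592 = 7560.84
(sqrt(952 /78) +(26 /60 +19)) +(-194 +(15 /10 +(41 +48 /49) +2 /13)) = -1251067 /9555 +2 * sqrt(4641) /39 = -127.44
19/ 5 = 3.80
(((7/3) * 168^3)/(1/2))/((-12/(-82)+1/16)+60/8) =14515716096/5057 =2870420.43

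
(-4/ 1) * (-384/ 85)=1536/ 85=18.07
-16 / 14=-8 / 7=-1.14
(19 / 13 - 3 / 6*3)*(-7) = 7 / 26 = 0.27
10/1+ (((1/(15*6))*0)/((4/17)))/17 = 10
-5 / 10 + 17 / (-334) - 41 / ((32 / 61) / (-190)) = 39676893 / 2672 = 14849.14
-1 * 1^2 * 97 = -97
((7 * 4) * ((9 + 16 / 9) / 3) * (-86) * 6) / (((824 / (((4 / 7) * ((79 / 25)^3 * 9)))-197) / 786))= 181034785773408 / 851626897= 212575.23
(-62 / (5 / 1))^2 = 153.76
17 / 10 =1.70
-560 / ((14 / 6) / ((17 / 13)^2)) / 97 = -69360 / 16393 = -4.23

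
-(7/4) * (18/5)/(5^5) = -63/31250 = -0.00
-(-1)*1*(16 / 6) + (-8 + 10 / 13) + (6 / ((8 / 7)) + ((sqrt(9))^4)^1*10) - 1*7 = 125375 / 156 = 803.69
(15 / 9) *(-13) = -65 / 3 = -21.67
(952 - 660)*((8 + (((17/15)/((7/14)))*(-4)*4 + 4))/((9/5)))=-106288/27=-3936.59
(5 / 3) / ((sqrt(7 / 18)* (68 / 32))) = 1.26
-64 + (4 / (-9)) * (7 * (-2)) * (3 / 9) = -1672 / 27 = -61.93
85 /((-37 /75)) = -6375 /37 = -172.30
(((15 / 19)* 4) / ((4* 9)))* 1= 5 / 57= 0.09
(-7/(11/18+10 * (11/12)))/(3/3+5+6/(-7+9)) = -7/88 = -0.08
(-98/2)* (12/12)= -49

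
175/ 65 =2.69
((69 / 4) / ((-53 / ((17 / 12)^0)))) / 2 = -69 / 424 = -0.16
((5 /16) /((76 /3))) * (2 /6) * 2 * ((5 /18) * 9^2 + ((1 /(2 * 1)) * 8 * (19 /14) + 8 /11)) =22065 /93632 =0.24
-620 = -620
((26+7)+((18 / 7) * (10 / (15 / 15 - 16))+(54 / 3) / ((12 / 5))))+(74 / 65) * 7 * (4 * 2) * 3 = 209343 / 910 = 230.05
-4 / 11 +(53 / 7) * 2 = 1138 / 77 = 14.78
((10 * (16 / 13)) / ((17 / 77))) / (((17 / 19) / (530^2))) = 65753072000 / 3757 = 17501483.10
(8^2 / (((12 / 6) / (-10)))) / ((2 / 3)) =-480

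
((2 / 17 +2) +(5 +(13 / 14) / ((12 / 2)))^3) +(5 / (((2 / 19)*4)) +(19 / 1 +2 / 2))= 1722615353 / 10075968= 170.96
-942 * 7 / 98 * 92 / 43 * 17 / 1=-736644 / 301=-2447.32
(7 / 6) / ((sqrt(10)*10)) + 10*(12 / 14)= 7*sqrt(10) / 600 + 60 / 7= 8.61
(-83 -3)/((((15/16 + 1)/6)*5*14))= -4128/1085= -3.80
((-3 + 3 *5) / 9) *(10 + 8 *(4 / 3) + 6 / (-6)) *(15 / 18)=590 / 27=21.85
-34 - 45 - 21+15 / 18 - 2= -101.17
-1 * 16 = -16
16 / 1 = 16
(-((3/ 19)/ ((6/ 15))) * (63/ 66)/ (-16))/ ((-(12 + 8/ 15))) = -4725/ 2514688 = -0.00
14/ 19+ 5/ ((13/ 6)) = 752/ 247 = 3.04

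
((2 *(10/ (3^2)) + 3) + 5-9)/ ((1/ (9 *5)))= 55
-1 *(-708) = 708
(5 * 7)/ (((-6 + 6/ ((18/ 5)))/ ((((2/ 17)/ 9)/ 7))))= -10/ 663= -0.02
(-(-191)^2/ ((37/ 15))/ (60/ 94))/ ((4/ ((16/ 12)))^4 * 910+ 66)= -1714607/ 5459424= -0.31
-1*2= -2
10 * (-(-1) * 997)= 9970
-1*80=-80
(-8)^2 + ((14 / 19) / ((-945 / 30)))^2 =1871440 / 29241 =64.00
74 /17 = 4.35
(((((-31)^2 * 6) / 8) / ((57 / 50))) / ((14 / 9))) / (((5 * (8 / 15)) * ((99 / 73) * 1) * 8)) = 5261475 / 374528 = 14.05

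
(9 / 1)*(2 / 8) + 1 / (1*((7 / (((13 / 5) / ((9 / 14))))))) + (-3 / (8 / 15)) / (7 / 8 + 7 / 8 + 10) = 19873 / 8460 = 2.35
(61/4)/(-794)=-61/3176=-0.02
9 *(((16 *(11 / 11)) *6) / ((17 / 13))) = 660.71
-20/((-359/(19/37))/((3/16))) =285/53132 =0.01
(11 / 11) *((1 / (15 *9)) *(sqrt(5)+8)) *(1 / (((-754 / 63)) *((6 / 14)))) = -196 / 16965 - 49 *sqrt(5) / 33930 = -0.01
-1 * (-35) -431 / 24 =409 / 24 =17.04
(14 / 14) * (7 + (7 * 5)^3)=42882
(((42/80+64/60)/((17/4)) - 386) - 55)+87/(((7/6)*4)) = -753239/1785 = -421.98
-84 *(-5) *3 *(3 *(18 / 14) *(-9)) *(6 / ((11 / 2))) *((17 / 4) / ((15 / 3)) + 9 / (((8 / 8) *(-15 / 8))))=2073276 / 11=188479.64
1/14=0.07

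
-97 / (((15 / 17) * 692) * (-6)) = 1649 / 62280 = 0.03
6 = 6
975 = 975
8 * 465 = 3720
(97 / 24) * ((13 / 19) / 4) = 1261 / 1824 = 0.69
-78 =-78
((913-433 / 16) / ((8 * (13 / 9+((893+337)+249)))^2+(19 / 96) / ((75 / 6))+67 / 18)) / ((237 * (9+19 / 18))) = 172226250 / 64985264524089187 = 0.00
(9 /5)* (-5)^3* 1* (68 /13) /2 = -7650 /13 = -588.46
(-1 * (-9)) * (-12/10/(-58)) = 27/145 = 0.19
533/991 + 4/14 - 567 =-3927566/6937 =-566.18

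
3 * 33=99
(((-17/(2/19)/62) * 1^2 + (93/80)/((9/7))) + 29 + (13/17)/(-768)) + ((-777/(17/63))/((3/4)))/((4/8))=-5161254117/674560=-7651.29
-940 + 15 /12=-3755 /4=-938.75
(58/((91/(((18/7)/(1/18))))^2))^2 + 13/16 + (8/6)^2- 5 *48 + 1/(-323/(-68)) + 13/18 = -566785873751073/50053138333744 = -11.32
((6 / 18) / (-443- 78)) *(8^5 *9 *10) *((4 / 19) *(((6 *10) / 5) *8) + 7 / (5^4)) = -47212068864 / 1237375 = -38155.02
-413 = -413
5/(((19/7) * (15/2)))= 14/57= 0.25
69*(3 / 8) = 207 / 8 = 25.88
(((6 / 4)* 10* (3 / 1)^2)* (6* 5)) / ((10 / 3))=1215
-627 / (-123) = 209 / 41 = 5.10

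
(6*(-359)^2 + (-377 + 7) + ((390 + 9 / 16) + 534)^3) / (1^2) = 3240360199193 / 4096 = 791103564.26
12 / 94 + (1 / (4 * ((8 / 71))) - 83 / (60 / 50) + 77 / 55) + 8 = -1295401 / 22560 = -57.42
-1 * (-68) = 68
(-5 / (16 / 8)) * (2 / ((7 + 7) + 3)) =-0.29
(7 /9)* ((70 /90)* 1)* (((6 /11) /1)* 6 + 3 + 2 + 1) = 1666 /297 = 5.61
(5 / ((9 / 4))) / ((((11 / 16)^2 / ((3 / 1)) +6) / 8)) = 2.89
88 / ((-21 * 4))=-1.05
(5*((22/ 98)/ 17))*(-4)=-220/ 833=-0.26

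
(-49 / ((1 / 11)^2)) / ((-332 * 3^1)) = 5929 / 996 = 5.95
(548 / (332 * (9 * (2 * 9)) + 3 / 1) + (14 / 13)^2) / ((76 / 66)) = 58491752 / 57570019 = 1.02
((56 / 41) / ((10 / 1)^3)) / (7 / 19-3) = -133 / 256250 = -0.00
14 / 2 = 7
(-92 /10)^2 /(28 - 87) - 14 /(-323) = -662818 /476425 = -1.39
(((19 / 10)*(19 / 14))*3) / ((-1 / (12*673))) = -2186577 / 35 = -62473.63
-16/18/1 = -8/9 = -0.89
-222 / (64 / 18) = -999 / 16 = -62.44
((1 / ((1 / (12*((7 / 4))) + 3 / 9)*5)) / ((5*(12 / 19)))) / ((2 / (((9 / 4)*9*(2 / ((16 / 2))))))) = 10773 / 25600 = 0.42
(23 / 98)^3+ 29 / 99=28499101 / 93178008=0.31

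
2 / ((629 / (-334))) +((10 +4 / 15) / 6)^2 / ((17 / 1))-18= -24060377 / 1273725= -18.89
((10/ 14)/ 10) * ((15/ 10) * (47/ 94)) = 3/ 56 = 0.05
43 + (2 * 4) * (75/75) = 51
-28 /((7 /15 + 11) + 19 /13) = -5460 /2521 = -2.17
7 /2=3.50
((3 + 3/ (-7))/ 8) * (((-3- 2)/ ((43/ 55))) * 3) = -7425/ 1204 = -6.17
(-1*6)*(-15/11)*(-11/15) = -6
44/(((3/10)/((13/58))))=2860/87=32.87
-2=-2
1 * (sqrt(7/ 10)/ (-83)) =-0.01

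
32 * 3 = 96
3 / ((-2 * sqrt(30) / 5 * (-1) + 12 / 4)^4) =25225 / 7203 - 4600 * sqrt(30) / 7203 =0.00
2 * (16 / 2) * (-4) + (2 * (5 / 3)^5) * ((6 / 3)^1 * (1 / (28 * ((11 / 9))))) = -129931 / 2079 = -62.50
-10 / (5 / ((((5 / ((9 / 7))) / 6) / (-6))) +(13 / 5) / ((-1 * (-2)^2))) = 1400 / 6571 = 0.21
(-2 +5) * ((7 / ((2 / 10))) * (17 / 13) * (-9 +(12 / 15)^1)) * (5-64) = 863583 / 13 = 66429.46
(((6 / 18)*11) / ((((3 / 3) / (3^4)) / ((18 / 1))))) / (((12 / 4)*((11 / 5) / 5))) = 4050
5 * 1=5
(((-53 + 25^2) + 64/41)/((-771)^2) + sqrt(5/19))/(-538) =-sqrt(95)/10222 - 11758/6556089789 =-0.00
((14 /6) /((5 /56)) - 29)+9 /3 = 2 /15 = 0.13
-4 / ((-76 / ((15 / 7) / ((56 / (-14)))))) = -15 / 532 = -0.03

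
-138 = -138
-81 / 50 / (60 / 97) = -2619 / 1000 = -2.62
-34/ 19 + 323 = 6103/ 19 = 321.21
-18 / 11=-1.64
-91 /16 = -5.69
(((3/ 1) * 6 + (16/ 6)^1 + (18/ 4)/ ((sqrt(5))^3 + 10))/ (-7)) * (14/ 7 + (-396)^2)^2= -6959503490092/ 105 - 110663483058 * sqrt(5)/ 35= -73351016212.63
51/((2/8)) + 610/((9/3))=1222/3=407.33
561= 561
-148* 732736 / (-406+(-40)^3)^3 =13555616 / 33395580429427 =0.00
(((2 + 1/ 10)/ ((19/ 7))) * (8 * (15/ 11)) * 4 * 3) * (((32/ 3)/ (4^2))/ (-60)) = -1176/ 1045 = -1.13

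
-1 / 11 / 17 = -0.01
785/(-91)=-785/91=-8.63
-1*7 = -7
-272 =-272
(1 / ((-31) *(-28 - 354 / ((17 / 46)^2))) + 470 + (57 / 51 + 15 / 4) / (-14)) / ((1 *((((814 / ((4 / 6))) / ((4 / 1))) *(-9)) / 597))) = -522099852513287 / 5115651448446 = -102.06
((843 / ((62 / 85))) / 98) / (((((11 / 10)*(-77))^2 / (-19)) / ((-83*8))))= 22599987000 / 1089744271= 20.74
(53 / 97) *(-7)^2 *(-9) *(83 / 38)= -1939959 / 3686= -526.30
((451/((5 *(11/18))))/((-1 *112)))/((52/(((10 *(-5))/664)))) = 1845/966784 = 0.00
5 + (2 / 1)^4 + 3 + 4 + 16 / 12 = 29.33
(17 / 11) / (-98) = -17 / 1078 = -0.02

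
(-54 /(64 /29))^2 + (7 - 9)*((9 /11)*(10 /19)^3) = 598.48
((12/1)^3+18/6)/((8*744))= 577/1984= 0.29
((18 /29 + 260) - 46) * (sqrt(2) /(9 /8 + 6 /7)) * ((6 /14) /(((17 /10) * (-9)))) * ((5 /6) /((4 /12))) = -1244800 * sqrt(2) /164169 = -10.72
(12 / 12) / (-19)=-1 / 19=-0.05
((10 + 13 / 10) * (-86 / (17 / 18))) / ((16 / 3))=-192.93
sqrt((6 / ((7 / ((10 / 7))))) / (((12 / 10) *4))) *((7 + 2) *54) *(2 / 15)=32.73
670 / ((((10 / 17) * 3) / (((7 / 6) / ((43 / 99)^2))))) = 8682597 / 3698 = 2347.92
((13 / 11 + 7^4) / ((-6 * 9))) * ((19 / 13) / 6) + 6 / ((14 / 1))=-93761 / 9009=-10.41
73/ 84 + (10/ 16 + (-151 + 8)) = -23773/ 168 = -141.51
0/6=0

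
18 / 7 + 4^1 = 46 / 7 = 6.57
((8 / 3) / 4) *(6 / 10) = 2 / 5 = 0.40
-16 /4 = -4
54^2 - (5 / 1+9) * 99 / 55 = 14454 / 5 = 2890.80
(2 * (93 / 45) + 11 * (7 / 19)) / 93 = 2333 / 26505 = 0.09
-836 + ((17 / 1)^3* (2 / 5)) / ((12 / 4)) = -2714 / 15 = -180.93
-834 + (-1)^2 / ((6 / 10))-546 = -4135 / 3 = -1378.33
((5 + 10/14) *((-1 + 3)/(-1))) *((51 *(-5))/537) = 6800/1253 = 5.43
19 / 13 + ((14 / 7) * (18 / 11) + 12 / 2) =1535 / 143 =10.73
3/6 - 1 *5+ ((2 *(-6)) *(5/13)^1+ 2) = -7.12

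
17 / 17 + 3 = 4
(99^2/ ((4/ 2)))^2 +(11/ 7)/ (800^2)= 107586753120011/ 4480000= 24014900.25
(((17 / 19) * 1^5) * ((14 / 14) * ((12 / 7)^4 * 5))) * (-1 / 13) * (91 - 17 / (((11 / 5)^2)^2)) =-2329586127360 / 8682801127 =-268.30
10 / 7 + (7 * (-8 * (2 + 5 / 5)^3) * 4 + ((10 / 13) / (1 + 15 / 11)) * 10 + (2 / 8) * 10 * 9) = -14245253 / 2366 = -6020.82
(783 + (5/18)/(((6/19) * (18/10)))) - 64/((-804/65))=788.66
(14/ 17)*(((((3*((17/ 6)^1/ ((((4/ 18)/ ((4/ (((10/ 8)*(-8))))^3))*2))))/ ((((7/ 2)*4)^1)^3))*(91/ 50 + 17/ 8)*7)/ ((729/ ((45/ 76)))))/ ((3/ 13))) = -3419/ 95760000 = -0.00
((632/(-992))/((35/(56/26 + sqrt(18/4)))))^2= 0.01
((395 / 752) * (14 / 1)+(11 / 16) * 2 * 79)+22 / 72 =196753 / 1692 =116.28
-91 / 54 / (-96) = 91 / 5184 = 0.02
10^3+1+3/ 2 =1002.50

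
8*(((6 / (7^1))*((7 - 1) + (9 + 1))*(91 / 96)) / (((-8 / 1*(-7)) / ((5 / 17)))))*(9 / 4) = 585 / 476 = 1.23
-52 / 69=-0.75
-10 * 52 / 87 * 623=-323960 / 87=-3723.68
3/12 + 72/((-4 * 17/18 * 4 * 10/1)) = -77/340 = -0.23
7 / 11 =0.64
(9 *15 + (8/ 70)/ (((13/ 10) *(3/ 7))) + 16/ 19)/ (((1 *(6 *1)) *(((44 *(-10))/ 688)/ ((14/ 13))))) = -60688222/ 1589445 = -38.18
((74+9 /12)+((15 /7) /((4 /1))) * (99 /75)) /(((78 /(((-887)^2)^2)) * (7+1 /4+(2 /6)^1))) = 3269586836344802 /41405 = 78965990492.57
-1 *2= -2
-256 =-256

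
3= 3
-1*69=-69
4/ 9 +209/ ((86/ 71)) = 133895/ 774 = 172.99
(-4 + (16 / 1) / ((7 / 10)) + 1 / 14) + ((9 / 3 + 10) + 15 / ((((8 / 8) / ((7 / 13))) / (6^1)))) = 14631 / 182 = 80.39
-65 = -65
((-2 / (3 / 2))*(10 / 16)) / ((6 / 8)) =-10 / 9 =-1.11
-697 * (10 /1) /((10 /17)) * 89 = -1054561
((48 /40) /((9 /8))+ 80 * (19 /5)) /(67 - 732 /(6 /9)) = -4576 /15465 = -0.30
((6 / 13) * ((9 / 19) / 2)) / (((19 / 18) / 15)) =7290 / 4693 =1.55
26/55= 0.47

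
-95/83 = -1.14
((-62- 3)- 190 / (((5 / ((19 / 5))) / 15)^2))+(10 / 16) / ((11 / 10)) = -5446503 / 220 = -24756.83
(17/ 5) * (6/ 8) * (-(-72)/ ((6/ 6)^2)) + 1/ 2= 1841/ 10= 184.10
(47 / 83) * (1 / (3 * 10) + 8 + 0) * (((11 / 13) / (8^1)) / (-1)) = -124597 / 258960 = -0.48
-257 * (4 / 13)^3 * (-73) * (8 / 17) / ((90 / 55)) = 52830976 / 336141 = 157.17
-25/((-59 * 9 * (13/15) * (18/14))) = 875/20709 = 0.04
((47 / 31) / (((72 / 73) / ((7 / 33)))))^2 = 576816289 / 5425206336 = 0.11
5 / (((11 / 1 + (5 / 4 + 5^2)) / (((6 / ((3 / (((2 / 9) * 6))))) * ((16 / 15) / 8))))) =64 / 1341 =0.05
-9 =-9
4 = 4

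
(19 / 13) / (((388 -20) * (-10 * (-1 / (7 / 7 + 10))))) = 209 / 47840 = 0.00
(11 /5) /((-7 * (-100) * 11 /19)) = 19 /3500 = 0.01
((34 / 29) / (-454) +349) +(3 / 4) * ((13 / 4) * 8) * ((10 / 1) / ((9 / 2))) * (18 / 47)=113114890 / 309401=365.59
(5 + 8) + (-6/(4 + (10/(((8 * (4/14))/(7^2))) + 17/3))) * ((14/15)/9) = 1048291/80655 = 13.00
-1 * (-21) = 21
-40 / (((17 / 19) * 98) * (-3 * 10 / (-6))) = -76 / 833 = -0.09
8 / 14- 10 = -66 / 7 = -9.43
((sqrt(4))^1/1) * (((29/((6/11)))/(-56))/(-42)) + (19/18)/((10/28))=11763/3920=3.00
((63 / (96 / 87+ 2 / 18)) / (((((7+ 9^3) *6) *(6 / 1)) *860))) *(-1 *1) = -1827 / 802593280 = -0.00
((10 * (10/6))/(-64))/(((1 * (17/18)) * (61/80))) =-375/1037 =-0.36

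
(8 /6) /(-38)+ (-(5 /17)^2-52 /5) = -866611 /82365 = -10.52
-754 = -754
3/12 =1/4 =0.25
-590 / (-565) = 118 / 113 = 1.04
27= 27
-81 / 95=-0.85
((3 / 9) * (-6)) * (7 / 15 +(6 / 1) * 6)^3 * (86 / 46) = -14075389778 / 77625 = -181325.47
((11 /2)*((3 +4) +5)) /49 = 66 /49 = 1.35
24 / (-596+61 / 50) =-400 / 9913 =-0.04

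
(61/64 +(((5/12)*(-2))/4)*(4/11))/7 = 1853/14784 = 0.13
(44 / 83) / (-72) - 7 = -7.01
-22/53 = -0.42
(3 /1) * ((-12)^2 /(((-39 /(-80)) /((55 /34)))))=316800 /221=1433.48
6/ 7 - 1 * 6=-36/ 7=-5.14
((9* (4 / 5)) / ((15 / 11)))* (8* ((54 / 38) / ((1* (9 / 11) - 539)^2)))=107811 / 520220000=0.00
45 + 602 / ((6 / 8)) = 2543 / 3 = 847.67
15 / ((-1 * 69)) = -5 / 23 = -0.22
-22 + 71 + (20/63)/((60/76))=9337/189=49.40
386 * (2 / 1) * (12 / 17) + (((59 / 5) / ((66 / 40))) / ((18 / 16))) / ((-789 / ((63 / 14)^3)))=26764644 / 49181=544.21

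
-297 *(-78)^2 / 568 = -451737 / 142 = -3181.25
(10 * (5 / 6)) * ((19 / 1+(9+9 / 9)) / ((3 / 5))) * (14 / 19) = 50750 / 171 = 296.78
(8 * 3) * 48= 1152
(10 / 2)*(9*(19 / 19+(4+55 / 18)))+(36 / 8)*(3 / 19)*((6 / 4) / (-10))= 275419 / 760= 362.39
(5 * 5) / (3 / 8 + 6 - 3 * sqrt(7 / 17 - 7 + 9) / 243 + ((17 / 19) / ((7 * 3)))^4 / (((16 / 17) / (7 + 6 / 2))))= 2447671530057996025 * sqrt(697) / 5479088162409150451272 + 21486696578028224719225 / 5479088162409150451272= 3.93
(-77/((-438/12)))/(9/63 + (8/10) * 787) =5390/1608993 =0.00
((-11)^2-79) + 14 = 56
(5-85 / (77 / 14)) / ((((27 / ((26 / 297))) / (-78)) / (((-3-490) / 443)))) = -38325820 / 13025529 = -2.94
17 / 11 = 1.55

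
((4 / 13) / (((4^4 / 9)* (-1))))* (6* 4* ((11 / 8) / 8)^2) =-0.01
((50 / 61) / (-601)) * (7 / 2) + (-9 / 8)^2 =2958341 / 2346304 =1.26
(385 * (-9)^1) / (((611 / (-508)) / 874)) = 1538432280 / 611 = 2517892.44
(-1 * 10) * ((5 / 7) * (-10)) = 500 / 7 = 71.43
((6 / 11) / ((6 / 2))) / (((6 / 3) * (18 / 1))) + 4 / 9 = 89 / 198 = 0.45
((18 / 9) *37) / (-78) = -37 / 39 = -0.95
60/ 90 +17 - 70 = -157/ 3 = -52.33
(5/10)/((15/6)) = 1/5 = 0.20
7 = 7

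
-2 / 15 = -0.13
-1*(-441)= 441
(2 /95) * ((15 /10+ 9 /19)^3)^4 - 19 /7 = 42710527141226370117067 /602871570914917197824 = 70.85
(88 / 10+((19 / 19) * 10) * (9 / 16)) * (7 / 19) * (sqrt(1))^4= 4039 / 760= 5.31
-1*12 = -12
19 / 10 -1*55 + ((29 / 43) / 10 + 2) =-10972 / 215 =-51.03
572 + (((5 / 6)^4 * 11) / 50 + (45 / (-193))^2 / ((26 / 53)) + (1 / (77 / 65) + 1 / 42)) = 55386336876235 / 96645957408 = 573.08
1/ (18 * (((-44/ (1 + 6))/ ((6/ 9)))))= -0.01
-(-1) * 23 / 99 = 23 / 99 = 0.23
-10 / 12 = -5 / 6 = -0.83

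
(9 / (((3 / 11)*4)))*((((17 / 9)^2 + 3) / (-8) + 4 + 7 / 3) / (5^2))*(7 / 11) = 6251 / 5400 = 1.16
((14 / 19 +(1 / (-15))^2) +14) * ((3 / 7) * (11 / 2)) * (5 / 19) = 693209 / 75810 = 9.14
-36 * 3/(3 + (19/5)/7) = -945/31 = -30.48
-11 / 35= -0.31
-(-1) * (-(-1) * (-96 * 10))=-960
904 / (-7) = -904 / 7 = -129.14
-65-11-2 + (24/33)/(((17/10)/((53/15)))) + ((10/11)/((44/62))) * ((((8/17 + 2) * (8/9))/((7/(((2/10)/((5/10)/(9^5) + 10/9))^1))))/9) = -61931115698/809764791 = -76.48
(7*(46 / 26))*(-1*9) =-1449 / 13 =-111.46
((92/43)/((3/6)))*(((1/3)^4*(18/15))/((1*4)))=92/5805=0.02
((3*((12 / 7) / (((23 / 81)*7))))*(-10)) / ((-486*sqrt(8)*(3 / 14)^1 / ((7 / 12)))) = 5*sqrt(2) / 138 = 0.05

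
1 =1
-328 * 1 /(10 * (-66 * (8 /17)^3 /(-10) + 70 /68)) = -1611464 /84367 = -19.10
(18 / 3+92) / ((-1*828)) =-49 / 414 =-0.12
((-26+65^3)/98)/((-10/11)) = -3082.23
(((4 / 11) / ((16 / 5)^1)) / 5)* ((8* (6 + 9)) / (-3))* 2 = -20 / 11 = -1.82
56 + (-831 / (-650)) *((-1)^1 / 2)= 71969 / 1300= 55.36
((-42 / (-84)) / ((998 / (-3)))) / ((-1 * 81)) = 1 / 53892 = 0.00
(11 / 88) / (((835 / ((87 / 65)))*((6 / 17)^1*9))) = 493 / 7815600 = 0.00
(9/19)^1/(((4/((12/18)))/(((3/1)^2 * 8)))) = 108/19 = 5.68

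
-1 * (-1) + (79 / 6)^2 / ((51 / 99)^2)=654.25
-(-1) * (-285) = -285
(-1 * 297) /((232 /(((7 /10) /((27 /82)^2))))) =-129437 /15660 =-8.27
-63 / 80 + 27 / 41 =-423 / 3280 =-0.13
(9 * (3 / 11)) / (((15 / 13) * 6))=39 / 110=0.35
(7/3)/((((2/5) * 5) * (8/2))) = 0.29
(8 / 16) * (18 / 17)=9 / 17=0.53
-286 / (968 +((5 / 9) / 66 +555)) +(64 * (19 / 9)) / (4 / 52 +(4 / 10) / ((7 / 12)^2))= 3497640098836 / 32478449967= 107.69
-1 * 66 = -66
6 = 6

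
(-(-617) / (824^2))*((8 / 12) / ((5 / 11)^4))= 0.01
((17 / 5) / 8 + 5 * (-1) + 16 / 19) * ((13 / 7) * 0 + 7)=-19859 / 760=-26.13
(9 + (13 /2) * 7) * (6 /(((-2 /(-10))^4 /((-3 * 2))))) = -1226250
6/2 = 3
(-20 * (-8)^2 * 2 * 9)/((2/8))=-92160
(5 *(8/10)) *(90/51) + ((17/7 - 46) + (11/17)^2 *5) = -69630/2023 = -34.42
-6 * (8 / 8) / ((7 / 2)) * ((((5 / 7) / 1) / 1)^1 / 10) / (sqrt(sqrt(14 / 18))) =-6 * sqrt(3) * 7^(3 / 4) / 343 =-0.13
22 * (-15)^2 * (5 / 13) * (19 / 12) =78375 / 26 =3014.42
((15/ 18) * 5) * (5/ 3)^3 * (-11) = -212.19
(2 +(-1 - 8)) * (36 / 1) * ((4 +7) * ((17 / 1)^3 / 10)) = -6809418 / 5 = -1361883.60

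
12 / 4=3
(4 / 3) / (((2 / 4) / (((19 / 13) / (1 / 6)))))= 304 / 13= 23.38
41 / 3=13.67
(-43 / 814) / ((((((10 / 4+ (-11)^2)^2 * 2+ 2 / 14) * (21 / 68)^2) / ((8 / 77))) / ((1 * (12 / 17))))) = -374272 / 281059590735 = -0.00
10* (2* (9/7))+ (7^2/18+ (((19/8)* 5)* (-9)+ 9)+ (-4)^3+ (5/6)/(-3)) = -67393/504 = -133.72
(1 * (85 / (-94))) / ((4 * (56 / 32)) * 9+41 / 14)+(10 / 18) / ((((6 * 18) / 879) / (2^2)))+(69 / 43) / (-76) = 207291785551 / 11483297748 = 18.05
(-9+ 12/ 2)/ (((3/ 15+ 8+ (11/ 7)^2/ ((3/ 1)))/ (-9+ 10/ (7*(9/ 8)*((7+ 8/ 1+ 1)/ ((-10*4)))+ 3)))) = 166845/ 6632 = 25.16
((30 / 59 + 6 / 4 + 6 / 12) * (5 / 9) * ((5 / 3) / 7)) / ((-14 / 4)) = -7400 / 78057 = -0.09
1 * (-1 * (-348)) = 348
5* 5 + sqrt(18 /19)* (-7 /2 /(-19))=21* sqrt(38) /722 + 25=25.18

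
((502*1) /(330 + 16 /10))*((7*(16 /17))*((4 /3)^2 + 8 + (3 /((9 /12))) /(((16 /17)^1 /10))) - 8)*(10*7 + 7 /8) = 508704210 /14093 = 36096.23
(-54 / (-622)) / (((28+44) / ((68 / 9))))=17 / 1866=0.01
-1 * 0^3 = 0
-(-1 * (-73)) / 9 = -73 / 9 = -8.11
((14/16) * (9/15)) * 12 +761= 7673/10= 767.30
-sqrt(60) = -2 * sqrt(15) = -7.75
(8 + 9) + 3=20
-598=-598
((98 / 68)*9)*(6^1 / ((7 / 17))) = 189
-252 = -252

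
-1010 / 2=-505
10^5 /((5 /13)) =260000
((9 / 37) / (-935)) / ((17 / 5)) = -9 / 117623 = -0.00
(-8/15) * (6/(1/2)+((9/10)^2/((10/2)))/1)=-4054/625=-6.49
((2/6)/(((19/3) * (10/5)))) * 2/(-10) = -1/190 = -0.01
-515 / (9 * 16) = -515 / 144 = -3.58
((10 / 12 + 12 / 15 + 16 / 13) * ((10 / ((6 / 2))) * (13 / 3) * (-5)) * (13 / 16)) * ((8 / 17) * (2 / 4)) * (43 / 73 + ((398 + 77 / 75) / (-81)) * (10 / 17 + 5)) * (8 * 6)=2359406001056 / 46139139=51136.76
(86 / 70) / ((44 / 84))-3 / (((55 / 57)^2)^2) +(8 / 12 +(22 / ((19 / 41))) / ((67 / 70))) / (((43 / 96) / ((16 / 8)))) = 111864322368908 / 500896061875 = 223.33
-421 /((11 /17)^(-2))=-50941 /289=-176.27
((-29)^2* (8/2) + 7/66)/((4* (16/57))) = 4218589/1408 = 2996.16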